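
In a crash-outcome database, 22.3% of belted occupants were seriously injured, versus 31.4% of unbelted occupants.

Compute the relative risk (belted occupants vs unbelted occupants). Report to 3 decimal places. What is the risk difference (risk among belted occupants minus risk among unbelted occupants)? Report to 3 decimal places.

RR = 0.710; RD = -0.091

RR = 0.2230 / 0.3140 = 0.710
risk difference = 0.2230 − 0.3140 = -0.091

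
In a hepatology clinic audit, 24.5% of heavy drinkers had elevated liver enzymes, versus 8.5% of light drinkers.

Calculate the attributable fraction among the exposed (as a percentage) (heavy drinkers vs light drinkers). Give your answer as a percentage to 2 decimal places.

AR% = (0.2450 − 0.0850) / 0.2450 = 0.6531 → 65.31%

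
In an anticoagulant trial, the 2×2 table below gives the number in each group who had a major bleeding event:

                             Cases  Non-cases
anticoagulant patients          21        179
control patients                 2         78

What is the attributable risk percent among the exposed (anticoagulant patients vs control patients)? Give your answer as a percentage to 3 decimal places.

risk, anticoagulant patients = 21/200 = 0.10500
risk, control patients = 2/80 = 0.02500
AR% = (0.10500 − 0.02500) / 0.10500 = 0.7619 → 76.190%

76.190%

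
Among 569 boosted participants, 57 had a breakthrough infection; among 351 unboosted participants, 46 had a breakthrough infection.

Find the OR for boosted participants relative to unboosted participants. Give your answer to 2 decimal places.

odds, boosted participants = 57/512 = 0.1113
odds, unboosted participants = 46/305 = 0.1508
OR = 0.1113 / 0.1508 = 0.74

0.74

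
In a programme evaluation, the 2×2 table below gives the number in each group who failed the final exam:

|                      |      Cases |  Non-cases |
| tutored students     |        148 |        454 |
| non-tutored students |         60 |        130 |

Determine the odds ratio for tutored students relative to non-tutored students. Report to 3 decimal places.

OR = (148 × 130) / (454 × 60) = 19240/27240 ≈ 0.706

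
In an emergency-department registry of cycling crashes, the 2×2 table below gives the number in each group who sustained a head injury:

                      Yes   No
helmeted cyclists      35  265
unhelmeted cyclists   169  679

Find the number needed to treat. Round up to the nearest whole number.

risk, helmeted cyclists = 35/300 = 0.116667
risk, unhelmeted cyclists = 169/848 = 0.199292
absolute risk difference = 0.082626
1 / 0.082626 = 12.103 → round up → 13

NNT ≈ 13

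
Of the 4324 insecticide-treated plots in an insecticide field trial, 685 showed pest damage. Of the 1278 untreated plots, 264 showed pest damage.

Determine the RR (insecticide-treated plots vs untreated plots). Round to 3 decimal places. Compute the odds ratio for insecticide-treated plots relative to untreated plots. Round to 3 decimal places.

RR = 0.767; OR = 0.723

risk, insecticide-treated plots = 685/4324 = 0.1584
risk, untreated plots = 264/1278 = 0.2066
RR = 0.1584 / 0.2066 = 0.767
OR = (685 × 1014) / (3639 × 264) = 694590/960696 ≈ 0.723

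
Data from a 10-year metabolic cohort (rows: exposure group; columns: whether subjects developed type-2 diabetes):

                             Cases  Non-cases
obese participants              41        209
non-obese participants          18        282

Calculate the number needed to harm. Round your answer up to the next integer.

risk, obese participants = 41/250 = 0.164000
risk, non-obese participants = 18/300 = 0.060000
absolute risk difference = 0.104000
1 / 0.104000 = 9.615 → round up → 10

NNH ≈ 10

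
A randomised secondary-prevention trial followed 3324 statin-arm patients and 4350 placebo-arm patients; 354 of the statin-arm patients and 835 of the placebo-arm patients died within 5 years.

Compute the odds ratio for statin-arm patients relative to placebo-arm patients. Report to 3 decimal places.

odds, statin-arm patients = 354/2970 = 0.1192
odds, placebo-arm patients = 835/3515 = 0.2376
OR = 0.1192 / 0.2376 = 0.502

OR ≈ 0.502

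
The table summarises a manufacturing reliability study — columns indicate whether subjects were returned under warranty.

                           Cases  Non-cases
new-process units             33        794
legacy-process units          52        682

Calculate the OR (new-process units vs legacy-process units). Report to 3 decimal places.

OR = (33 × 682) / (794 × 52) = 22506/41288 ≈ 0.545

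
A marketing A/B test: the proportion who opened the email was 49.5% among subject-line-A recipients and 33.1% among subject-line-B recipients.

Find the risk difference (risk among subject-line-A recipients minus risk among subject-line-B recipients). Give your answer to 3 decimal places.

risk difference = 0.4950 − 0.3310 = 0.164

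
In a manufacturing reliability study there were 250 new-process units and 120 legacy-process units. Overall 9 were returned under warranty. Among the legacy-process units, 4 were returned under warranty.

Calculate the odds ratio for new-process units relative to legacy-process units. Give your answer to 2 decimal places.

OR ≈ 0.59

new-process units with the outcome: 9 − 4 = 5
new-process units without the outcome: 250 − 5 = 245
legacy-process units without the outcome: 120 − 4 = 116
odds, new-process units = 5/245 = 0.02041
odds, legacy-process units = 4/116 = 0.03448
OR = 0.02041 / 0.03448 = 0.59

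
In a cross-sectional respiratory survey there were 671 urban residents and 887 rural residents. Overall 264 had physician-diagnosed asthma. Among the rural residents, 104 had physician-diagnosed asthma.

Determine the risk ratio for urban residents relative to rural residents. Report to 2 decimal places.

urban residents with the outcome: 264 − 104 = 160
urban residents without the outcome: 671 − 160 = 511
rural residents without the outcome: 887 − 104 = 783
risk, urban residents = 160/671 = 0.2385
risk, rural residents = 104/887 = 0.1172
RR = 0.2385 / 0.1172 = 2.03

RR = 2.03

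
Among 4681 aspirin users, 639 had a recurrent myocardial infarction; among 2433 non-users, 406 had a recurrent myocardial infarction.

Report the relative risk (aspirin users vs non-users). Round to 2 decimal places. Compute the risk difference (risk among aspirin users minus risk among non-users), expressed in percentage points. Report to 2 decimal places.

risk, aspirin users = 639/4681 = 0.1365
risk, non-users = 406/2433 = 0.1669
RR = 0.1365 / 0.1669 = 0.82
risk difference = 0.1365 − 0.1669 = -0.0304 → -3.04 percentage points

RR = 0.82; RD = -3.04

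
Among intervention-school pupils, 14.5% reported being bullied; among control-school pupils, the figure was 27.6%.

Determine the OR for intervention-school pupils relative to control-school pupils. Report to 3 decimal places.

OR: 0.445

odds, intervention-school pupils = 0.1450/0.8550 = 0.1696
odds, control-school pupils = 0.2760/0.7240 = 0.3812
OR = 0.1696 / 0.3812 = 0.445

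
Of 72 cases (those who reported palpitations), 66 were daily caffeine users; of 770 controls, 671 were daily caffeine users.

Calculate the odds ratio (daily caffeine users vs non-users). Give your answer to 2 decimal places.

1.62

odds, daily caffeine users = 66/671 = 0.0984
odds, non-users = 6/99 = 0.0606
OR = 0.0984 / 0.0606 = 1.62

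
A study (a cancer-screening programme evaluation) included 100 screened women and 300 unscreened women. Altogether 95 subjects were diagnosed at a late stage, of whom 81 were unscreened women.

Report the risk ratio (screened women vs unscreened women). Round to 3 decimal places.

RR: 0.519

screened women with the outcome: 95 − 81 = 14
screened women without the outcome: 100 − 14 = 86
unscreened women without the outcome: 300 − 81 = 219
risk, screened women = 14/100 = 0.1400
risk, unscreened women = 81/300 = 0.2700
RR = 0.1400 / 0.2700 = 0.519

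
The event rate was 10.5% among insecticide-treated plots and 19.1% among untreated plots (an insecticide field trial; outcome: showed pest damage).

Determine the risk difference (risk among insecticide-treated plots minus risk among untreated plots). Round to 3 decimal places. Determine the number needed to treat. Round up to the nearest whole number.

RD = -0.086; NNT = 12

risk difference = 0.1050 − 0.1910 = -0.086
absolute risk difference = 0.086000
1 / 0.086000 = 11.628 → round up → 12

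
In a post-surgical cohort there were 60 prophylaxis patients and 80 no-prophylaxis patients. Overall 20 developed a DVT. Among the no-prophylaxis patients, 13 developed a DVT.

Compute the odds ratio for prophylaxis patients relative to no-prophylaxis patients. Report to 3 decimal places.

prophylaxis patients with the outcome: 20 − 13 = 7
prophylaxis patients without the outcome: 60 − 7 = 53
no-prophylaxis patients without the outcome: 80 − 13 = 67
odds, prophylaxis patients = 7/53 = 0.1321
odds, no-prophylaxis patients = 13/67 = 0.1940
OR = 0.1321 / 0.1940 = 0.681

OR: 0.681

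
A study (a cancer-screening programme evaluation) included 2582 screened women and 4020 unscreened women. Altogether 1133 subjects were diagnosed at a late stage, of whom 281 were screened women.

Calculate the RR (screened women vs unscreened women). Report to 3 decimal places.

screened women without the outcome: 2582 − 281 = 2301
unscreened women with the outcome: 1133 − 281 = 852
unscreened women without the outcome: 4020 − 852 = 3168
risk, screened women = 281/2582 = 0.1088
risk, unscreened women = 852/4020 = 0.2119
RR = 0.1088 / 0.2119 = 0.513

0.513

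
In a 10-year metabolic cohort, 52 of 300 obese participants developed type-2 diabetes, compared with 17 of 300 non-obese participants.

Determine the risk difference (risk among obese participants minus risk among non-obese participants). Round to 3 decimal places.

risk, obese participants = 52/300 = 0.1733
risk, non-obese participants = 17/300 = 0.0567
risk difference = 0.1733 − 0.0567 = 0.117

RD = 0.117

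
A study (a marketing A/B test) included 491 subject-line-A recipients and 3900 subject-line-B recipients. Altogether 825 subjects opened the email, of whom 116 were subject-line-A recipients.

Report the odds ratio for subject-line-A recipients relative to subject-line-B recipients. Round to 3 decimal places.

subject-line-A recipients without the outcome: 491 − 116 = 375
subject-line-B recipients with the outcome: 825 − 116 = 709
subject-line-B recipients without the outcome: 3900 − 709 = 3191
odds, subject-line-A recipients = 116/375 = 0.3093
odds, subject-line-B recipients = 709/3191 = 0.2222
OR = 0.3093 / 0.2222 = 1.392

OR = 1.392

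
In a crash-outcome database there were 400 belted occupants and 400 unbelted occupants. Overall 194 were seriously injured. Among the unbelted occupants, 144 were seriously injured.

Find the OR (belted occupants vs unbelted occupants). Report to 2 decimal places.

belted occupants with the outcome: 194 − 144 = 50
belted occupants without the outcome: 400 − 50 = 350
unbelted occupants without the outcome: 400 − 144 = 256
OR = (50 × 256) / (350 × 144) = 12800/50400 ≈ 0.25

0.25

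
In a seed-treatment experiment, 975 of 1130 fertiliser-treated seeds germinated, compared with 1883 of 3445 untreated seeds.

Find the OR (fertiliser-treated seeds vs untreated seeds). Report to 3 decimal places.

5.218

odds, fertiliser-treated seeds = 975/155 = 6.2903
odds, untreated seeds = 1883/1562 = 1.2055
OR = 6.2903 / 1.2055 = 5.218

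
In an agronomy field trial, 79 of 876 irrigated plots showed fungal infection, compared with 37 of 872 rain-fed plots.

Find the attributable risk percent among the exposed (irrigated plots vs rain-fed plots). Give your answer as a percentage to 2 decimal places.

52.95%

risk, irrigated plots = 79/876 = 0.09018
risk, rain-fed plots = 37/872 = 0.04243
AR% = (0.09018 − 0.04243) / 0.09018 = 0.5295 → 52.95%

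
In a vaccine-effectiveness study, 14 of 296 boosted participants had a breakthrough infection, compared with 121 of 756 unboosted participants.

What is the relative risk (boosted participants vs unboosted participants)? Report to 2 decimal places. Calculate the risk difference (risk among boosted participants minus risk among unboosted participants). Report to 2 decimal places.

RR = 0.30; RD = -0.11

risk, boosted participants = 14/296 = 0.04730
risk, unboosted participants = 121/756 = 0.16005
RR = 0.04730 / 0.16005 = 0.30
risk difference = 0.04730 − 0.16005 = -0.11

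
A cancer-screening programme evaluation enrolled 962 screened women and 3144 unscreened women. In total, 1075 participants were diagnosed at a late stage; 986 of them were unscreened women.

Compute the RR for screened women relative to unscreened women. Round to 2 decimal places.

screened women with the outcome: 1075 − 986 = 89
screened women without the outcome: 962 − 89 = 873
unscreened women without the outcome: 3144 − 986 = 2158
risk, screened women = 89/962 = 0.0925
risk, unscreened women = 986/3144 = 0.3136
RR = 0.0925 / 0.3136 = 0.29

RR = 0.29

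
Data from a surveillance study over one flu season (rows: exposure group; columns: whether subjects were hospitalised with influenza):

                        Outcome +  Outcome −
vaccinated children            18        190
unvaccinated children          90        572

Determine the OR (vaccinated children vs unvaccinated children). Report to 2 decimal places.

OR = (18 × 572) / (190 × 90) = 10296/17100 ≈ 0.60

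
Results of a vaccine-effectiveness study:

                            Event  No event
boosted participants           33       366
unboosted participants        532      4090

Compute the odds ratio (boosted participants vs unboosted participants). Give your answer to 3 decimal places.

OR = (33 × 4090) / (366 × 532) = 134970/194712 ≈ 0.693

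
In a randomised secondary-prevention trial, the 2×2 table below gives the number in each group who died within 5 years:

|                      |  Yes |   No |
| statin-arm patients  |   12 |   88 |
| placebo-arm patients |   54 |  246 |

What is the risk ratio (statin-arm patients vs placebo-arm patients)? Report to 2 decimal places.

risk, statin-arm patients = 12/100 = 0.1200
risk, placebo-arm patients = 54/300 = 0.1800
RR = 0.1200 / 0.1800 = 0.67

0.67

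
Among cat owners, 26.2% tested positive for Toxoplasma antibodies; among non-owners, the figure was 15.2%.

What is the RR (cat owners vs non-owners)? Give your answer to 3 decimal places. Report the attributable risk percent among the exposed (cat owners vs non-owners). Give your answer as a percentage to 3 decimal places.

RR = 0.2620 / 0.1520 = 1.724
AR% = (0.2620 − 0.1520) / 0.2620 = 0.4198 → 41.985%

RR = 1.724; AR% = 41.985%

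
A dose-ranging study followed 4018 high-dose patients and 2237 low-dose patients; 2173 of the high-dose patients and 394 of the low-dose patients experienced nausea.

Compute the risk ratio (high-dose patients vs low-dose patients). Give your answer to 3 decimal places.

3.071

risk, high-dose patients = 2173/4018 = 0.5408
risk, low-dose patients = 394/2237 = 0.1761
RR = 0.5408 / 0.1761 = 3.071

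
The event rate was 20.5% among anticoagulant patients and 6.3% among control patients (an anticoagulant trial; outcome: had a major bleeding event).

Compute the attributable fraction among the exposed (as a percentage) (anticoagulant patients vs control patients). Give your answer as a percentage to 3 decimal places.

AR% = (0.2050 − 0.0630) / 0.2050 = 0.6927 → 69.268%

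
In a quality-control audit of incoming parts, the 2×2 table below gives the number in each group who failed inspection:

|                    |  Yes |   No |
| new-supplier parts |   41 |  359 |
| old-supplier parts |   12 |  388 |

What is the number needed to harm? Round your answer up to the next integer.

risk, new-supplier parts = 41/400 = 0.102500
risk, old-supplier parts = 12/400 = 0.030000
absolute risk difference = 0.072500
1 / 0.072500 = 13.793 → round up → 14

NNH ≈ 14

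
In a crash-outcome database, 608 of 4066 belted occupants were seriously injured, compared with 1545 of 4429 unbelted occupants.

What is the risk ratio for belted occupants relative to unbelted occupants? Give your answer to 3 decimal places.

0.429

risk, belted occupants = 608/4066 = 0.1495
risk, unbelted occupants = 1545/4429 = 0.3488
RR = 0.1495 / 0.3488 = 0.429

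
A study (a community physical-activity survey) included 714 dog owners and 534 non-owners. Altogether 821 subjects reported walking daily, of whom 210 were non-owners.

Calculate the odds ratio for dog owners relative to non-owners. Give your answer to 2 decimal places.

9.15

dog owners with the outcome: 821 − 210 = 611
dog owners without the outcome: 714 − 611 = 103
non-owners without the outcome: 534 − 210 = 324
OR = (611 × 324) / (103 × 210) = 197964/21630 ≈ 9.15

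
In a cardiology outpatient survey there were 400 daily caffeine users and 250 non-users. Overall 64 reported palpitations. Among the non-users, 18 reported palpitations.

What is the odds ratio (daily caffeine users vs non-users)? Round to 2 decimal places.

daily caffeine users with the outcome: 64 − 18 = 46
daily caffeine users without the outcome: 400 − 46 = 354
non-users without the outcome: 250 − 18 = 232
OR = (46 × 232) / (354 × 18) = 10672/6372 ≈ 1.67

OR = 1.67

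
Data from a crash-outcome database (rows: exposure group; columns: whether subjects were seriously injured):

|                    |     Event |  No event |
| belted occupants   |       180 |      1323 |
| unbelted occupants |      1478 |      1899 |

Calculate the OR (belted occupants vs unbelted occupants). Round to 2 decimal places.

odds, belted occupants = 180/1323 = 0.1361
odds, unbelted occupants = 1478/1899 = 0.7783
OR = 0.1361 / 0.7783 = 0.17

0.17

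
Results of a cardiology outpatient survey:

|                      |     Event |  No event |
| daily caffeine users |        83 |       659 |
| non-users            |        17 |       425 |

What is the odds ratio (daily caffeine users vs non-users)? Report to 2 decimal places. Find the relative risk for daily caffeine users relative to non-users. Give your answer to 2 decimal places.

OR = (83 × 425) / (659 × 17) = 35275/11203 ≈ 3.15
risk, daily caffeine users = 83/742 = 0.11186
risk, non-users = 17/442 = 0.03846
RR = 0.11186 / 0.03846 = 2.91

OR = 3.15; RR = 2.91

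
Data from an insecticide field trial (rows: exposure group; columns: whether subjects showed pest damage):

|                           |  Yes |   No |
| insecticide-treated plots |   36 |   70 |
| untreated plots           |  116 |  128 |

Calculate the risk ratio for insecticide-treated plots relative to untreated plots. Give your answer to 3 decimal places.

risk, insecticide-treated plots = 36/106 = 0.3396
risk, untreated plots = 116/244 = 0.4754
RR = 0.3396 / 0.4754 = 0.714

RR ≈ 0.714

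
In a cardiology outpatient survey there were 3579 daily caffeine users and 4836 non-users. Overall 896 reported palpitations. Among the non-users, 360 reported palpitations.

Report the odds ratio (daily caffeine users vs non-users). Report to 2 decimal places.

OR: 2.19

daily caffeine users with the outcome: 896 − 360 = 536
daily caffeine users without the outcome: 3579 − 536 = 3043
non-users without the outcome: 4836 − 360 = 4476
odds, daily caffeine users = 536/3043 = 0.1761
odds, non-users = 360/4476 = 0.0804
OR = 0.1761 / 0.0804 = 2.19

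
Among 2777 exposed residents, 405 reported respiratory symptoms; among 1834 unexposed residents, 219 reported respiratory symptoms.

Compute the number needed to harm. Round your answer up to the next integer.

38

risk, exposed residents = 405/2777 = 0.145841
risk, unexposed residents = 219/1834 = 0.119411
absolute risk difference = 0.026430
1 / 0.026430 = 37.836 → round up → 38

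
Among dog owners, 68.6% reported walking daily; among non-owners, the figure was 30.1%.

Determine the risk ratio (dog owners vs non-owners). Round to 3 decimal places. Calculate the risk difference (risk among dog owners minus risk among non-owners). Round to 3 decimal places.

RR = 0.6860 / 0.3010 = 2.279
risk difference = 0.6860 − 0.3010 = 0.385

RR = 2.279; RD = 0.385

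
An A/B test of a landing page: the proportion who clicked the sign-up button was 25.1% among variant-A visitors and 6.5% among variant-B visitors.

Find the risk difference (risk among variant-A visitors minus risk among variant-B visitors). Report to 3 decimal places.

risk difference = 0.2510 − 0.0650 = 0.186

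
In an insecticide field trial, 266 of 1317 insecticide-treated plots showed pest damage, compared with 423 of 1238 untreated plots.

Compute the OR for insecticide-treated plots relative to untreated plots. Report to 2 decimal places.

0.49

odds, insecticide-treated plots = 266/1051 = 0.2531
odds, untreated plots = 423/815 = 0.5190
OR = 0.2531 / 0.5190 = 0.49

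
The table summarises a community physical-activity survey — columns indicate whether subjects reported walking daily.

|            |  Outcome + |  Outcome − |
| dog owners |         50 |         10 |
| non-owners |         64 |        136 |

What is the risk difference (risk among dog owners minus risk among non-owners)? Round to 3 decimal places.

0.513

risk, dog owners = 50/60 = 0.8333
risk, non-owners = 64/200 = 0.3200
risk difference = 0.8333 − 0.3200 = 0.513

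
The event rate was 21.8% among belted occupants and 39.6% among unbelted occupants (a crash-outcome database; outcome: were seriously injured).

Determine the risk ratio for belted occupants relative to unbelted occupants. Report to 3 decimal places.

RR = 0.2180 / 0.3960 = 0.551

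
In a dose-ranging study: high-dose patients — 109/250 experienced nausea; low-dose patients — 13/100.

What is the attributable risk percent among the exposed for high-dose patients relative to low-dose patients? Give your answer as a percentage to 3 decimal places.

70.183%

risk, high-dose patients = 109/250 = 0.4360
risk, low-dose patients = 13/100 = 0.1300
AR% = (0.4360 − 0.1300) / 0.4360 = 0.7018 → 70.183%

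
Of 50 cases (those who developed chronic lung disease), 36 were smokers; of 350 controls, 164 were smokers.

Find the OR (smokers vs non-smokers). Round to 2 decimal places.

OR = 2.92

odds, smokers = 36/164 = 0.2195
odds, non-smokers = 14/186 = 0.0753
OR = 0.2195 / 0.0753 = 2.92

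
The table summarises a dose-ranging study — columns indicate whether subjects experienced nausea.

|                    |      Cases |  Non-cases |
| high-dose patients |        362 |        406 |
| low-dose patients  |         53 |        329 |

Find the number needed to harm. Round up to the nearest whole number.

risk, high-dose patients = 362/768 = 0.471354
risk, low-dose patients = 53/382 = 0.138743
absolute risk difference = 0.332611
1 / 0.332611 = 3.007 → round up → 4

NNH: 4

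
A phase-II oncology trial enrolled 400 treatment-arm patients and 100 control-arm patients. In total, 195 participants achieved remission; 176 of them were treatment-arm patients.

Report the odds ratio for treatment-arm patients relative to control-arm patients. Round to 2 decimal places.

treatment-arm patients without the outcome: 400 − 176 = 224
control-arm patients with the outcome: 195 − 176 = 19
control-arm patients without the outcome: 100 − 19 = 81
OR = (176 × 81) / (224 × 19) = 14256/4256 ≈ 3.35

3.35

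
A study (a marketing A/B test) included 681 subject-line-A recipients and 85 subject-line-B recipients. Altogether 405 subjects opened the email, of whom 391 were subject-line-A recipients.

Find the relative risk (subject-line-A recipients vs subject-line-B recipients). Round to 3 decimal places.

RR = 3.486

subject-line-A recipients without the outcome: 681 − 391 = 290
subject-line-B recipients with the outcome: 405 − 391 = 14
subject-line-B recipients without the outcome: 85 − 14 = 71
risk, subject-line-A recipients = 391/681 = 0.5742
risk, subject-line-B recipients = 14/85 = 0.1647
RR = 0.5742 / 0.1647 = 3.486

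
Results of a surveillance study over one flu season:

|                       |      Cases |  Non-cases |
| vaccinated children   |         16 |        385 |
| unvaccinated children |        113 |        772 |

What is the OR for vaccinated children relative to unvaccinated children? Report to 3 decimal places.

OR = (16 × 772) / (385 × 113) = 12352/43505 ≈ 0.284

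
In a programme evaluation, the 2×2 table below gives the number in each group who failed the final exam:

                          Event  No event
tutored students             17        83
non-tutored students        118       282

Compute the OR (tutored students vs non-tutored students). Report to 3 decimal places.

OR = (17 × 282) / (83 × 118) = 4794/9794 ≈ 0.489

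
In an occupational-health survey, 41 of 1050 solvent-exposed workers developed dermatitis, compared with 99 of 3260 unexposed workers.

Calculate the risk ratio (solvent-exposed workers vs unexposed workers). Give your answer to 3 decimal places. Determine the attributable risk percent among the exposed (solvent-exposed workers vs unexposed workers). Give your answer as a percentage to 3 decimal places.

RR = 1.286; AR% = 22.228%

risk, solvent-exposed workers = 41/1050 = 0.03905
risk, unexposed workers = 99/3260 = 0.03037
RR = 0.03905 / 0.03037 = 1.286
AR% = (0.03905 − 0.03037) / 0.03905 = 0.2223 → 22.228%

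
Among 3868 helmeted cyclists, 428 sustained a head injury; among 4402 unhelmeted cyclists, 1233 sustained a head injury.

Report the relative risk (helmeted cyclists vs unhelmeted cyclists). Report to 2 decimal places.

risk, helmeted cyclists = 428/3868 = 0.1107
risk, unhelmeted cyclists = 1233/4402 = 0.2801
RR = 0.1107 / 0.2801 = 0.40

0.40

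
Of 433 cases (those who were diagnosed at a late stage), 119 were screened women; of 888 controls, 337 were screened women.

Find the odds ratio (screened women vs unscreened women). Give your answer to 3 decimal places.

odds, screened women = 119/337 = 0.3531
odds, unscreened women = 314/551 = 0.5699
OR = 0.3531 / 0.5699 = 0.620

OR ≈ 0.620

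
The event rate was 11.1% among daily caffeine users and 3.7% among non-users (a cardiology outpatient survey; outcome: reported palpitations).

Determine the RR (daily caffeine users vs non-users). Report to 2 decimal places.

RR = 0.11100 / 0.03700 = 3.00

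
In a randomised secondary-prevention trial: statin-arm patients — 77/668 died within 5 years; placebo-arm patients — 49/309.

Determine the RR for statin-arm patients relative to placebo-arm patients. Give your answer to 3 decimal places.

0.727

risk, statin-arm patients = 77/668 = 0.1153
risk, placebo-arm patients = 49/309 = 0.1586
RR = 0.1153 / 0.1586 = 0.727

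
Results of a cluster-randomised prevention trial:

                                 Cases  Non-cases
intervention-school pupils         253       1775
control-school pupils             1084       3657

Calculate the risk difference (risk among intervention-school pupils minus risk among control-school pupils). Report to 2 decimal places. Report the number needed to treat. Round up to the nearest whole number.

risk, intervention-school pupils = 253/2028 = 0.1248
risk, control-school pupils = 1084/4741 = 0.2286
risk difference = 0.1248 − 0.2286 = -0.10
absolute risk difference = 0.103890
1 / 0.103890 = 9.626 → round up → 10

RD = -0.10; NNT = 10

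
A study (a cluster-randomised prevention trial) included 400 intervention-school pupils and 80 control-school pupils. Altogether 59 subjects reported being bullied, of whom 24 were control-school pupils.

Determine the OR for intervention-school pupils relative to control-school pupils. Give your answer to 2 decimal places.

OR: 0.22

intervention-school pupils with the outcome: 59 − 24 = 35
intervention-school pupils without the outcome: 400 − 35 = 365
control-school pupils without the outcome: 80 − 24 = 56
odds, intervention-school pupils = 35/365 = 0.0959
odds, control-school pupils = 24/56 = 0.4286
OR = 0.0959 / 0.4286 = 0.22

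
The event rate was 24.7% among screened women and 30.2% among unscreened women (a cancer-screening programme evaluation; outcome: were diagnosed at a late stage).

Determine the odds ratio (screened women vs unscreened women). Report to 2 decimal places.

0.76

odds, screened women = 0.2470/0.7530 = 0.3280
odds, unscreened women = 0.3020/0.6980 = 0.4327
OR = 0.3280 / 0.4327 = 0.76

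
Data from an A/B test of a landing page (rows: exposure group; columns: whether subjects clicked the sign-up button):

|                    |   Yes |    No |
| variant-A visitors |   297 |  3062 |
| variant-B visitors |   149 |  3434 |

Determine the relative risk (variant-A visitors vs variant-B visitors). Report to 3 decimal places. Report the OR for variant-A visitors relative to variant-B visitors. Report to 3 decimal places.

RR = 2.126; OR = 2.235

risk, variant-A visitors = 297/3359 = 0.08842
risk, variant-B visitors = 149/3583 = 0.04159
RR = 0.08842 / 0.04159 = 2.126
OR = (297 × 3434) / (3062 × 149) = 1019898/456238 ≈ 2.235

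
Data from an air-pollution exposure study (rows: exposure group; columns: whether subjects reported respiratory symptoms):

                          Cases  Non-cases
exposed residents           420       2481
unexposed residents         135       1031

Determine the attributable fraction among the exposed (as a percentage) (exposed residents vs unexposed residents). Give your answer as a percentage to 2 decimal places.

AR% ≈ 20.03%

risk, exposed residents = 420/2901 = 0.1448
risk, unexposed residents = 135/1166 = 0.1158
AR% = (0.1448 − 0.1158) / 0.1448 = 0.2003 → 20.03%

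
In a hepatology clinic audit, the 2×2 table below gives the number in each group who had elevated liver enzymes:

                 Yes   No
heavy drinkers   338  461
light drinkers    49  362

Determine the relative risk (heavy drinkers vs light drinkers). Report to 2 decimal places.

RR: 3.55

risk, heavy drinkers = 338/799 = 0.4230
risk, light drinkers = 49/411 = 0.1192
RR = 0.4230 / 0.1192 = 3.55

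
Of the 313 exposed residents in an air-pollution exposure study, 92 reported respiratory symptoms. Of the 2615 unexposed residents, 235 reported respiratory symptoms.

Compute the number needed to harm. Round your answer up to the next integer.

5

risk, exposed residents = 92/313 = 0.293930
risk, unexposed residents = 235/2615 = 0.089866
absolute risk difference = 0.204064
1 / 0.204064 = 4.900 → round up → 5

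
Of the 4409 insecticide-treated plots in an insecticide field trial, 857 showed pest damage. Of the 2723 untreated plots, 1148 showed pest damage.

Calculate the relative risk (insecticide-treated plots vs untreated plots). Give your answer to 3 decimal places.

risk, insecticide-treated plots = 857/4409 = 0.1944
risk, untreated plots = 1148/2723 = 0.4216
RR = 0.1944 / 0.4216 = 0.461

RR: 0.461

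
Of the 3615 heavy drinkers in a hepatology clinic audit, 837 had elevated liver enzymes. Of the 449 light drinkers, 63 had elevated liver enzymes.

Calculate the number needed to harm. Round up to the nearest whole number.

risk, heavy drinkers = 837/3615 = 0.231535
risk, light drinkers = 63/449 = 0.140312
absolute risk difference = 0.091223
1 / 0.091223 = 10.962 → round up → 11

NNH = 11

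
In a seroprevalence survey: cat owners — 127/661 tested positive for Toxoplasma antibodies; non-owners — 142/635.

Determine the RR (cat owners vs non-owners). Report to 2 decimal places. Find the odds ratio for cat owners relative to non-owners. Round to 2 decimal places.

RR = 0.86; OR = 0.83

risk, cat owners = 127/661 = 0.1921
risk, non-owners = 142/635 = 0.2236
RR = 0.1921 / 0.2236 = 0.86
OR = (127 × 493) / (534 × 142) = 62611/75828 ≈ 0.83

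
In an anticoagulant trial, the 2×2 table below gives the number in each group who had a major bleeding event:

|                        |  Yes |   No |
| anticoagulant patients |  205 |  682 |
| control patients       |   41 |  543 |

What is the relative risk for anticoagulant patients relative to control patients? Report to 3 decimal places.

RR: 3.292

risk, anticoagulant patients = 205/887 = 0.2311
risk, control patients = 41/584 = 0.0702
RR = 0.2311 / 0.0702 = 3.292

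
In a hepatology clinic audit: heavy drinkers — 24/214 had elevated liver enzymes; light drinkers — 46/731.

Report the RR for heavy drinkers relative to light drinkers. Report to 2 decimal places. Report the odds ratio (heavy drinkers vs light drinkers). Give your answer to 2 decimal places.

RR = 1.78; OR = 1.88

risk, heavy drinkers = 24/214 = 0.1121
risk, light drinkers = 46/731 = 0.0629
RR = 0.1121 / 0.0629 = 1.78
odds, heavy drinkers = 24/190 = 0.1263
odds, light drinkers = 46/685 = 0.0672
OR = 0.1263 / 0.0672 = 1.88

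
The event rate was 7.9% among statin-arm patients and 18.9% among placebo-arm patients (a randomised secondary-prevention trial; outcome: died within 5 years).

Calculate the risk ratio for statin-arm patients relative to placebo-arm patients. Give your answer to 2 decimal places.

RR = 0.0790 / 0.1890 = 0.42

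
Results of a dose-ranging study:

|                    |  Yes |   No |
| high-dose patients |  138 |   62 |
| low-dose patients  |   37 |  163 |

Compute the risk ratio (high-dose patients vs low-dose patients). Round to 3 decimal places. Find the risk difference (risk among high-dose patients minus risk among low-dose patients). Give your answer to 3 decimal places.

risk, high-dose patients = 138/200 = 0.6900
risk, low-dose patients = 37/200 = 0.1850
RR = 0.6900 / 0.1850 = 3.730
risk difference = 0.6900 − 0.1850 = 0.505

RR = 3.730; RD = 0.505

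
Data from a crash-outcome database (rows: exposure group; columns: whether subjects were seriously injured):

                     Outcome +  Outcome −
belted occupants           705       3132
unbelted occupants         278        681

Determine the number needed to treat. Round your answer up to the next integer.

NNT: 10

risk, belted occupants = 705/3837 = 0.183737
risk, unbelted occupants = 278/959 = 0.289885
absolute risk difference = 0.106148
1 / 0.106148 = 9.421 → round up → 10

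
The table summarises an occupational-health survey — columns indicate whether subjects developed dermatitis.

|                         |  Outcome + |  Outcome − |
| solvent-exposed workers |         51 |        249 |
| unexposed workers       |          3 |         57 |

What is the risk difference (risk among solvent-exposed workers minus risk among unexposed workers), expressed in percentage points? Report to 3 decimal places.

12.000

risk, solvent-exposed workers = 51/300 = 0.1700
risk, unexposed workers = 3/60 = 0.0500
risk difference = 0.1700 − 0.0500 = 0.1200 → 12.000 percentage points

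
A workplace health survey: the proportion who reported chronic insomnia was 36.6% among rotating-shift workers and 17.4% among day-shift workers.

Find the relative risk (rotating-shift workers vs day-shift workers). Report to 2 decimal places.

RR = 0.3660 / 0.1740 = 2.10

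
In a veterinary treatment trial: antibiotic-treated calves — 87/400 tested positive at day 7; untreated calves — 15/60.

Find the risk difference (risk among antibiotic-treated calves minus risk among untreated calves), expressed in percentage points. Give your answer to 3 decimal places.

RD ≈ -3.250

risk, antibiotic-treated calves = 87/400 = 0.2175
risk, untreated calves = 15/60 = 0.2500
risk difference = 0.2175 − 0.2500 = -0.0325 → -3.250 percentage points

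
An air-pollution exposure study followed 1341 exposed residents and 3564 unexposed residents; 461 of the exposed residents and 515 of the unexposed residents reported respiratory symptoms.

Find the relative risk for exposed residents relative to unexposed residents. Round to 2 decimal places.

RR: 2.38

risk, exposed residents = 461/1341 = 0.3438
risk, unexposed residents = 515/3564 = 0.1445
RR = 0.3438 / 0.1445 = 2.38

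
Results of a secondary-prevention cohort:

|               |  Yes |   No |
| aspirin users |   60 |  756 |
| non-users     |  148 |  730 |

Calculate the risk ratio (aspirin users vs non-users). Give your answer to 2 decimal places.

RR = 0.44

risk, aspirin users = 60/816 = 0.0735
risk, non-users = 148/878 = 0.1686
RR = 0.0735 / 0.1686 = 0.44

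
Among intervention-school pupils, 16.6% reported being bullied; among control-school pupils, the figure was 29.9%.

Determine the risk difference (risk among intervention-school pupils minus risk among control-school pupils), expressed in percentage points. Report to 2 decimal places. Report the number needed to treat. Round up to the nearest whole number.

risk difference = 0.1660 − 0.2990 = -0.1330 → -13.30 percentage points
absolute risk difference = 0.133000
1 / 0.133000 = 7.519 → round up → 8

RD = -13.30; NNT = 8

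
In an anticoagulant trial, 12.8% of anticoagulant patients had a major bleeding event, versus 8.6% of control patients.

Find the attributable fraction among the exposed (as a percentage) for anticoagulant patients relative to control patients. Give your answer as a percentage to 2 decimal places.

AR% = (0.1280 − 0.0860) / 0.1280 = 0.3281 → 32.81%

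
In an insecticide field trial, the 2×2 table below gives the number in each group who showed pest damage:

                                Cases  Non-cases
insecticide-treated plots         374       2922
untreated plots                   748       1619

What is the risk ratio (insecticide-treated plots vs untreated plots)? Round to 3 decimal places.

RR ≈ 0.359

risk, insecticide-treated plots = 374/3296 = 0.1135
risk, untreated plots = 748/2367 = 0.3160
RR = 0.1135 / 0.3160 = 0.359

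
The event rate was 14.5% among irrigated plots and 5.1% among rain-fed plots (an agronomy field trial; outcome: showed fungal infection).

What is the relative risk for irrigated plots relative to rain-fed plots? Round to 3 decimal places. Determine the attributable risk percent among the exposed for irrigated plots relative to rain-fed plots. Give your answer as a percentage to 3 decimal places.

RR = 0.1450 / 0.0510 = 2.843
AR% = (0.1450 − 0.0510) / 0.1450 = 0.6483 → 64.828%

RR = 2.843; AR% = 64.828%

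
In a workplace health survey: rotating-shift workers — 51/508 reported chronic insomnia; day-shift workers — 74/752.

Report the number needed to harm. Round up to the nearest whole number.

NNH ≈ 503

risk, rotating-shift workers = 51/508 = 0.100394
risk, day-shift workers = 74/752 = 0.098404
absolute risk difference = 0.001989
1 / 0.001989 = 502.765 → round up → 503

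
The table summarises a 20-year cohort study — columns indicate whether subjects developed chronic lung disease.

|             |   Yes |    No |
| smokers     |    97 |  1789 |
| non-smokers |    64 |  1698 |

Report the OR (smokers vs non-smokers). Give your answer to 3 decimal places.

odds, smokers = 97/1789 = 0.05422
odds, non-smokers = 64/1698 = 0.03769
OR = 0.05422 / 0.03769 = 1.439

1.439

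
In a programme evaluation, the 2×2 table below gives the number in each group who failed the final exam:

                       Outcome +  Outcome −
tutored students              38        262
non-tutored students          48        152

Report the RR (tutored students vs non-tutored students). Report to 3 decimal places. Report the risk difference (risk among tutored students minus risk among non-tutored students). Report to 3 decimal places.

RR = 0.528; RD = -0.113

risk, tutored students = 38/300 = 0.1267
risk, non-tutored students = 48/200 = 0.2400
RR = 0.1267 / 0.2400 = 0.528
risk difference = 0.1267 − 0.2400 = -0.113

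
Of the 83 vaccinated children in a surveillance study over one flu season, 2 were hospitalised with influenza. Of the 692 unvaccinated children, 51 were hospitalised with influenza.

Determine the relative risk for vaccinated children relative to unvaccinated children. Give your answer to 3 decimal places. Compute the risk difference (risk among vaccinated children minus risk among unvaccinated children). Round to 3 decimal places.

RR = 0.327; RD = -0.050

risk, vaccinated children = 2/83 = 0.02410
risk, unvaccinated children = 51/692 = 0.07370
RR = 0.02410 / 0.07370 = 0.327
risk difference = 0.02410 − 0.07370 = -0.050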